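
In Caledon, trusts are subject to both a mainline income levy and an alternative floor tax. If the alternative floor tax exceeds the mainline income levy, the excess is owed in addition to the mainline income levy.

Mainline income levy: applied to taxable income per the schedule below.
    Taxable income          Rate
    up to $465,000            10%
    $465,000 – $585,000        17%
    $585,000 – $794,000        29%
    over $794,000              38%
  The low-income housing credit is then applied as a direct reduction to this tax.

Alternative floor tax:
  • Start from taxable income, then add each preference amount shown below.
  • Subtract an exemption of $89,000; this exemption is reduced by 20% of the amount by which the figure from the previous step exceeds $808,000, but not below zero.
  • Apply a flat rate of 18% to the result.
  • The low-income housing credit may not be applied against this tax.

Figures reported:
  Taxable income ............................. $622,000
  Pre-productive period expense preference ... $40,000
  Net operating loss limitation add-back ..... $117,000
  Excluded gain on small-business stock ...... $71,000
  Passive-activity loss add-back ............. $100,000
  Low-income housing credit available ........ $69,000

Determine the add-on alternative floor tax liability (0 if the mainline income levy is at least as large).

Mainline income levy:
  $465,000 × 10% = $46,500
  $120,000 × 17% = $20,400
  $37,000 × 29% = $10,730
  → $77,630
  Less low-income housing credit $69,000 → $8,630

Alternative floor tax:
  Adjusted income: $622,000 + $40,000 + $117,000 + $71,000 + $100,000 = $950,000
  Exemption: $89,000 − 20% × ($950,000 − $808,000) = $89,000 − $28,400 = $60,600
  Base: $950,000 − $60,600 = $889,400
  $889,400 × 18% = $160,092

Excess of alternative floor tax over mainline income levy: $160,092 − $8,630 = $151,462.

$151,462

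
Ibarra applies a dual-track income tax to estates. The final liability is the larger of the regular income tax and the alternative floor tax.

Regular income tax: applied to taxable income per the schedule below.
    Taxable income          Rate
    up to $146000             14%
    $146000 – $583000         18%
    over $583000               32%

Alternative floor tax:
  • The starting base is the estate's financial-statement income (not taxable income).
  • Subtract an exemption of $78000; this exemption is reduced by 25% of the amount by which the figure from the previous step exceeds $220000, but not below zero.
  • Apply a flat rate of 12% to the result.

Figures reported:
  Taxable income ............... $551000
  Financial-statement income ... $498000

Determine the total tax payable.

$93340

Alternative floor tax:
  Base (financial-statement income): $498000
  Exemption: $78000 − 25% × ($498000 − $220000) = $78000 − $69500 = $8500
  Base: $498000 − $8500 = $489500
  $489500 × 12% = $58740

Regular income tax:
  $146000 × 14% = $20440
  $405000 × 18% = $72900
  → $93340

$93340 > $58740, so the regular income tax governs.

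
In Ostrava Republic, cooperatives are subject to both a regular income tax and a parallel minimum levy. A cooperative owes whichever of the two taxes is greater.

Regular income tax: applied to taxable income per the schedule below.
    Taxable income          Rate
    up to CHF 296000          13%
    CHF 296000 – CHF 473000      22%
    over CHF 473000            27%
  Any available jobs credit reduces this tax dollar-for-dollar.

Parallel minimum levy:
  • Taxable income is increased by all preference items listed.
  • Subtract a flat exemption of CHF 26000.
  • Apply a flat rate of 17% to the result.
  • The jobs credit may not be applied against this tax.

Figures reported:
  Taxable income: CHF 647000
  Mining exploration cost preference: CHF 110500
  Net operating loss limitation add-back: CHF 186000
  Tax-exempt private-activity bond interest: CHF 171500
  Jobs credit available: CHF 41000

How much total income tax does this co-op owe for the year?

CHF 185130

Regular income tax:
  CHF 296000 × 13% = CHF 38480
  CHF 177000 × 22% = CHF 38940
  CHF 174000 × 27% = CHF 46980
  → CHF 124400
  Less jobs credit CHF 41000 → CHF 83400

Parallel minimum levy:
  Adjusted income: CHF 647000 + CHF 110500 + CHF 186000 + CHF 171500 = CHF 1115000
  Less exemption CHF 26000 → base CHF 1089000
  CHF 1089000 × 17% = CHF 185130

CHF 185130 > CHF 83400, so the parallel minimum levy is the binding amount.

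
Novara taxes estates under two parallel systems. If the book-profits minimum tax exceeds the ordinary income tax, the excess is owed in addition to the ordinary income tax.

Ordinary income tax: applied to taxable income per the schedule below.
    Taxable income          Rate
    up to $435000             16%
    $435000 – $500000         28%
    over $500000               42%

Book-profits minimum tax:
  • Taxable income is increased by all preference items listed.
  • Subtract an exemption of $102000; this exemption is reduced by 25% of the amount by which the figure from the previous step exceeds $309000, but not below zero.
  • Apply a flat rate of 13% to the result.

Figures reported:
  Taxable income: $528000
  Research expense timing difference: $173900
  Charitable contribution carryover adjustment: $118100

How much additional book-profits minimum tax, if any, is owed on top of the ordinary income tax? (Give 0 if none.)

$7040

Book-profits minimum tax:
  Adjusted income: $528000 + $173900 + $118100 = $820000
  Exemption: 25% × ($820000 − $309000) = $127750 ≥ $102000, so the exemption is fully phased out
  Base: $820000 − $0 = $820000
  $820000 × 13% = $106600

Ordinary income tax:
  $435000 × 16% = $69600
  $65000 × 28% = $18200
  $28000 × 42% = $11760
  → $99560

Excess of book-profits minimum tax over ordinary income tax: $106600 − $99560 = $7040.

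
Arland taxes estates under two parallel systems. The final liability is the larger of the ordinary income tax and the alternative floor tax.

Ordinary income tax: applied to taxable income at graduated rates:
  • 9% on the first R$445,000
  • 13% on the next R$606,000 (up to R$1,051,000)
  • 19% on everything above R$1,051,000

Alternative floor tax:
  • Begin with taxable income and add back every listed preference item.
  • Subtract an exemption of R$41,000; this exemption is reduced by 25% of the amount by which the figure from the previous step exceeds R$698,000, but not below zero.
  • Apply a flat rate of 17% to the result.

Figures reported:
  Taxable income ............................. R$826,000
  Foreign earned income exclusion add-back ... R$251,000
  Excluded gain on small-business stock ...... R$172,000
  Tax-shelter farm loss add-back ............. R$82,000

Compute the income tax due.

R$226,270

Ordinary income tax:
  R$445,000 × 9% = R$40,050
  R$381,000 × 13% = R$49,530
  → R$89,580

Alternative floor tax:
  Adjusted income: R$826,000 + R$251,000 + R$172,000 + R$82,000 = R$1,331,000
  Exemption: 25% × (R$1,331,000 − R$698,000) = R$158,250 ≥ R$41,000, so the exemption is fully phased out
  Base: R$1,331,000 − R$0 = R$1,331,000
  R$1,331,000 × 17% = R$226,270

R$226,270 > R$89,580, so the alternative floor tax is the binding amount.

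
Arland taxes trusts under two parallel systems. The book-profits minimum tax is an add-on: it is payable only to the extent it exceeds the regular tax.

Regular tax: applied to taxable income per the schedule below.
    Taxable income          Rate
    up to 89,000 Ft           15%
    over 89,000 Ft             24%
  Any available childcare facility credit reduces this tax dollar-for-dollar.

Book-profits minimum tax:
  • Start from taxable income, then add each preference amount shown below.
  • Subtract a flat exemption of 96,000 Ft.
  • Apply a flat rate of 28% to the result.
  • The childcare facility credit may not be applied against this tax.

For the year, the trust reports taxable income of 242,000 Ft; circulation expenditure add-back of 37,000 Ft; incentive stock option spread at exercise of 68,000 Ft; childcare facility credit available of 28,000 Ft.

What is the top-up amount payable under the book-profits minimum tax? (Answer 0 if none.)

Book-profits minimum tax:
  Adjusted income: 242,000 Ft + 37,000 Ft + 68,000 Ft = 347,000 Ft
  Less exemption 96,000 Ft → base 251,000 Ft
  251,000 Ft × 28% = 70,280 Ft

Regular tax:
  89,000 Ft × 15% = 13,350 Ft
  153,000 Ft × 24% = 36,720 Ft
  → 50,070 Ft
  Less childcare facility credit 28,000 Ft → 22,070 Ft

Excess of book-profits minimum tax over regular tax: 70,280 Ft − 22,070 Ft = 48,210 Ft.

48,210 Ft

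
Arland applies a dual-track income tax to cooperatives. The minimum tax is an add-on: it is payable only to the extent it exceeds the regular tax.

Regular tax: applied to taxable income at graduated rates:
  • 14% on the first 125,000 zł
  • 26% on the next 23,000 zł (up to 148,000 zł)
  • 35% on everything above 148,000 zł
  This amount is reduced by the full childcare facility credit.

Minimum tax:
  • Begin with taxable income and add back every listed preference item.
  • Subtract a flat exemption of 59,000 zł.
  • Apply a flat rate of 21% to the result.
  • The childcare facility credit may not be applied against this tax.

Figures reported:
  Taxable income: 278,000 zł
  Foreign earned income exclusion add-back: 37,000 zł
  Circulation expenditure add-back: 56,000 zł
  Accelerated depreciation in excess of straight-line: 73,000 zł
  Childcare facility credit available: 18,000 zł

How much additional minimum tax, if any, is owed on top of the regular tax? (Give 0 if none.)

Minimum tax:
  Adjusted income: 278,000 zł + 37,000 zł + 56,000 zł + 73,000 zł = 444,000 zł
  Less exemption 59,000 zł → base 385,000 zł
  385,000 zł × 21% = 80,850 zł

Regular tax:
  125,000 zł × 14% = 17,500 zł
  23,000 zł × 26% = 5,980 zł
  130,000 zł × 35% = 45,500 zł
  → 68,980 zł
  Less childcare facility credit 18,000 zł → 50,980 zł

Excess of minimum tax over regular tax: 80,850 zł − 50,980 zł = 29,870 zł.

29,870 zł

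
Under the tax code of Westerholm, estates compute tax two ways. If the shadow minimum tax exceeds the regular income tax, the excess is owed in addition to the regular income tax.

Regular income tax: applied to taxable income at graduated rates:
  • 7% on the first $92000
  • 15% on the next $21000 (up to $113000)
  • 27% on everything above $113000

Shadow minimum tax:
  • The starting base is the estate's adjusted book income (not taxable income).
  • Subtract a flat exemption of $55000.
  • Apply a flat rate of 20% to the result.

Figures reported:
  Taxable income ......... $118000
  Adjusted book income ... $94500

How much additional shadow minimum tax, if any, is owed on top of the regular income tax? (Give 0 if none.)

Regular income tax:
  $92000 × 7% = $6440
  $21000 × 15% = $3150
  $5000 × 27% = $1350
  → $10940

Shadow minimum tax:
  Base (adjusted book income): $94500
  Less exemption $55000 → base $39500
  $39500 × 20% = $7900

$7900 ≤ $10940, so no add-on is due.

$0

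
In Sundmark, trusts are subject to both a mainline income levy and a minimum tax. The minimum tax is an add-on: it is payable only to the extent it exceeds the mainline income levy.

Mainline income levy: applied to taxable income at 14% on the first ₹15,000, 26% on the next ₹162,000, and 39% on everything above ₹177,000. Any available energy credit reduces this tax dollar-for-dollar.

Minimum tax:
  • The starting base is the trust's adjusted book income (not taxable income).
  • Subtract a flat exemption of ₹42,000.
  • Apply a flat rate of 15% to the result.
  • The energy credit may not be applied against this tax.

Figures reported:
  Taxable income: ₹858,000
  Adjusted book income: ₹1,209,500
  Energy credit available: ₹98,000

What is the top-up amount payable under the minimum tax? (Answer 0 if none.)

Minimum tax:
  Base (adjusted book income): ₹1,209,500
  Less exemption ₹42,000 → base ₹1,167,500
  ₹1,167,500 × 15% = ₹175,125

Mainline income levy:
  ₹15,000 × 14% = ₹2,100
  ₹162,000 × 26% = ₹42,120
  ₹681,000 × 39% = ₹265,590
  → ₹309,810
  Less energy credit ₹98,000 → ₹211,810

₹175,125 ≤ ₹211,810, so no add-on is due.

₹0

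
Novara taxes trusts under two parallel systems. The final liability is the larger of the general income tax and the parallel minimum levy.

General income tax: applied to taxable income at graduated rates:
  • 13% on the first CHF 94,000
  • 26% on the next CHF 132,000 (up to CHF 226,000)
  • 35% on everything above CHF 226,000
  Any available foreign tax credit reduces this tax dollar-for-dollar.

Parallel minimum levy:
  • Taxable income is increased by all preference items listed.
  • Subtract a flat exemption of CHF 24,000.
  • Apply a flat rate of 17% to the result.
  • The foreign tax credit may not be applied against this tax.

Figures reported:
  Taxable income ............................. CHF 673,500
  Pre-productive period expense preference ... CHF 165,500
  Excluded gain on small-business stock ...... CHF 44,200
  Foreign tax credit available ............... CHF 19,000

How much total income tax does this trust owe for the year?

General income tax:
  CHF 94,000 × 13% = CHF 12,220
  CHF 132,000 × 26% = CHF 34,320
  CHF 447,500 × 35% = CHF 156,625
  → CHF 203,165
  Less foreign tax credit CHF 19,000 → CHF 184,165

Parallel minimum levy:
  Adjusted income: CHF 673,500 + CHF 165,500 + CHF 44,200 = CHF 883,200
  Less exemption CHF 24,000 → base CHF 859,200
  CHF 859,200 × 17% = CHF 146,064

CHF 184,165 > CHF 146,064, so the general income tax governs.

CHF 184,165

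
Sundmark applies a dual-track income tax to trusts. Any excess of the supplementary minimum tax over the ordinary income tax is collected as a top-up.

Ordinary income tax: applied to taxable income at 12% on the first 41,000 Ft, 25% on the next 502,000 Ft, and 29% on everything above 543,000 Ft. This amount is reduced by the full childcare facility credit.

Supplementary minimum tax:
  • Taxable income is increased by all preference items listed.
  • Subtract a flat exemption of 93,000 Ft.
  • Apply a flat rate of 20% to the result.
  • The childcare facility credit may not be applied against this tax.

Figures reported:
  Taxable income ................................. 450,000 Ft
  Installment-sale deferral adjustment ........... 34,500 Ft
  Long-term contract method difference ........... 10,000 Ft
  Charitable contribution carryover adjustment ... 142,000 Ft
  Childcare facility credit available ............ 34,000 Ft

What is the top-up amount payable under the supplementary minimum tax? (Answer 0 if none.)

Supplementary minimum tax:
  Adjusted income: 450,000 Ft + 34,500 Ft + 10,000 Ft + 142,000 Ft = 636,500 Ft
  Less exemption 93,000 Ft → base 543,500 Ft
  543,500 Ft × 20% = 108,700 Ft

Ordinary income tax:
  41,000 Ft × 12% = 4,920 Ft
  409,000 Ft × 25% = 102,250 Ft
  → 107,170 Ft
  Less childcare facility credit 34,000 Ft → 73,170 Ft

Excess of supplementary minimum tax over ordinary income tax: 108,700 Ft − 73,170 Ft = 35,530 Ft.

35,530 Ft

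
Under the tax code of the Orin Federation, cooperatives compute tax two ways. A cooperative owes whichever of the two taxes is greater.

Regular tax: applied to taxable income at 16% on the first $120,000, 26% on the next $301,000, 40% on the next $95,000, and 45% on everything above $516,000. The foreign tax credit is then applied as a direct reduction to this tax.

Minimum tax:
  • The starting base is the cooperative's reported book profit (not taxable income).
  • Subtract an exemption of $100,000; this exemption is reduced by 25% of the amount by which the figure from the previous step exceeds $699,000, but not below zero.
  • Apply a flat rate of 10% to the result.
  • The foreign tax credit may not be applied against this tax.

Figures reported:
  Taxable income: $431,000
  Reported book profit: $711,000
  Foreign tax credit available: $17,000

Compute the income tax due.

$84,460

Minimum tax:
  Base (reported book profit): $711,000
  Exemption: $100,000 − 25% × ($711,000 − $699,000) = $100,000 − $3,000 = $97,000
  Base: $711,000 − $97,000 = $614,000
  $614,000 × 10% = $61,400

Regular tax:
  $120,000 × 16% = $19,200
  $301,000 × 26% = $78,260
  $10,000 × 40% = $4,000
  → $101,460
  Less foreign tax credit $17,000 → $84,460

$84,460 > $61,400, so the regular tax governs.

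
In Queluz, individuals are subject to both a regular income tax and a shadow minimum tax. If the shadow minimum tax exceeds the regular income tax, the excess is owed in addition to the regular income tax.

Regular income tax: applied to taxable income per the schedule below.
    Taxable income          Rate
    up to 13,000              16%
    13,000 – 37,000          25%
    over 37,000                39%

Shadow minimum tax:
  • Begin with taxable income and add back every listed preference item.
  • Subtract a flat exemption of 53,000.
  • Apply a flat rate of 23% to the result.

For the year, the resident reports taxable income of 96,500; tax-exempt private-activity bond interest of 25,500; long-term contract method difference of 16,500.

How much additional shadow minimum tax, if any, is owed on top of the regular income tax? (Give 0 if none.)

0

Shadow minimum tax:
  Adjusted income: 96,500 + 25,500 + 16,500 = 138,500
  Less exemption 53,000 → base 85,500
  85,500 × 23% = 19,665

Regular income tax:
  13,000 × 16% = 2,080
  24,000 × 25% = 6,000
  59,500 × 39% = 23,205
  → 31,285

19,665 ≤ 31,285, so no add-on is due.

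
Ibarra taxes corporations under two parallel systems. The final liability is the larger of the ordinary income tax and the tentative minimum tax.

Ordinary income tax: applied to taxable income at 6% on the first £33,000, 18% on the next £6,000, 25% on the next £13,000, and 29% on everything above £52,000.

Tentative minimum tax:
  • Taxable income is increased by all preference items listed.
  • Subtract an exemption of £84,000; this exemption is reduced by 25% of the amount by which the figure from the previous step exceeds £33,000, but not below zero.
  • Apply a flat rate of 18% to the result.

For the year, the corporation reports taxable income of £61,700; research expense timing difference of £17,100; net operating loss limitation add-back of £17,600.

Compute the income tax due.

£9,123

Tentative minimum tax:
  Adjusted income: £61,700 + £17,100 + £17,600 = £96,400
  Exemption: £84,000 − 25% × (£96,400 − £33,000) = £84,000 − £15,850 = £68,150
  Base: £96,400 − £68,150 = £28,250
  £28,250 × 18% = £5,085

Ordinary income tax:
  £33,000 × 6% = £1,980
  £6,000 × 18% = £1,080
  £13,000 × 25% = £3,250
  £9,700 × 29% = £2,813
  → £9,123

£9,123 > £5,085, so the ordinary income tax governs.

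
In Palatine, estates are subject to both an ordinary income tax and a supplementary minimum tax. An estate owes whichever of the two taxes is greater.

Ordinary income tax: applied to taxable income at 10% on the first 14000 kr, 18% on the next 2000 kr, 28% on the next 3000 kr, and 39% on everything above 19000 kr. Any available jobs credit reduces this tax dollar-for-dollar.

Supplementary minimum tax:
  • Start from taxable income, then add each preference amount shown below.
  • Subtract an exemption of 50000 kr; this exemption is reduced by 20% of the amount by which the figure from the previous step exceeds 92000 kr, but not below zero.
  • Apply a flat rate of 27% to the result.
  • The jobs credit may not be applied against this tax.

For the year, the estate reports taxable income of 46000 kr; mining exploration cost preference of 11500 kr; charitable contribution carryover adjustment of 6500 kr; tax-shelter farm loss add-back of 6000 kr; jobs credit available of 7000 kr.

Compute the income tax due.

Supplementary minimum tax:
  Adjusted income: 46000 kr + 11500 kr + 6500 kr + 6000 kr = 70000 kr
  Exemption: 70000 kr ≤ 92000 kr, so full 50000 kr applies
  Base: 70000 kr − 50000 kr = 20000 kr
  20000 kr × 27% = 5400 kr

Ordinary income tax:
  14000 kr × 10% = 1400 kr
  2000 kr × 18% = 360 kr
  3000 kr × 28% = 840 kr
  27000 kr × 39% = 10530 kr
  → 13130 kr
  Less jobs credit 7000 kr → 6130 kr

6130 kr > 5400 kr, so the ordinary income tax governs.

6130 kr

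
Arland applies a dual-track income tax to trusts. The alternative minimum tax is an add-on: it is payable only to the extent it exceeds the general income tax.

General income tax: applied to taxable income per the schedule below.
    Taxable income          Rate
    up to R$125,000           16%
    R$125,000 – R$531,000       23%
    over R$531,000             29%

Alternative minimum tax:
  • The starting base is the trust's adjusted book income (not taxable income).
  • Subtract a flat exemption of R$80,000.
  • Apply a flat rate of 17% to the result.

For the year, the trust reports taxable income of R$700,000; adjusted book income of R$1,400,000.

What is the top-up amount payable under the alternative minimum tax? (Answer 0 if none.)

R$62,010

General income tax:
  R$125,000 × 16% = R$20,000
  R$406,000 × 23% = R$93,380
  R$169,000 × 29% = R$49,010
  → R$162,390

Alternative minimum tax:
  Base (adjusted book income): R$1,400,000
  Less exemption R$80,000 → base R$1,320,000
  R$1,320,000 × 17% = R$224,400

Excess of alternative minimum tax over general income tax: R$224,400 − R$162,390 = R$62,010.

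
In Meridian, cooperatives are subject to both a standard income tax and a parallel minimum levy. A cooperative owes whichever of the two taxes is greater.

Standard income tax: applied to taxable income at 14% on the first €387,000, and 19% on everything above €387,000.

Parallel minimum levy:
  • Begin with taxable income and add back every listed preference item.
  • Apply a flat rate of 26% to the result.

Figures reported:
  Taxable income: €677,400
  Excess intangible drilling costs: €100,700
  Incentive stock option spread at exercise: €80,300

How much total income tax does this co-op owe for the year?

Parallel minimum levy:
  Adjusted income: €677,400 + €100,700 + €80,300 = €858,400
  €858,400 × 26% = €223,184

Standard income tax:
  €387,000 × 14% = €54,180
  €290,400 × 19% = €55,176
  → €109,356

€223,184 > €109,356, so the parallel minimum levy is the binding amount.

€223,184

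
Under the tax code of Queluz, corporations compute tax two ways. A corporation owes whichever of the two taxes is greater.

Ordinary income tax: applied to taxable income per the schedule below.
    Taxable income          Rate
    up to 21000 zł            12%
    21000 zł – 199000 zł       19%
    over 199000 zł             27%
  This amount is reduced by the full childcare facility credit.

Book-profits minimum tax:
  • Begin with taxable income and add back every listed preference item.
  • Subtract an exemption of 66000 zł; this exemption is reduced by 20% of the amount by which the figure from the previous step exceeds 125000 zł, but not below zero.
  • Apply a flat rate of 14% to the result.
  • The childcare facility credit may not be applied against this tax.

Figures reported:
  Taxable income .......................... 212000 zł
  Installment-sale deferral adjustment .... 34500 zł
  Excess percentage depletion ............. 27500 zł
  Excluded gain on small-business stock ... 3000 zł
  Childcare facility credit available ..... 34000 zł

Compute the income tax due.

Book-profits minimum tax:
  Adjusted income: 212000 zł + 34500 zł + 27500 zł + 3000 zł = 277000 zł
  Exemption: 66000 zł − 20% × (277000 zł − 125000 zł) = 66000 zł − 30400 zł = 35600 zł
  Base: 277000 zł − 35600 zł = 241400 zł
  241400 zł × 14% = 33796 zł

Ordinary income tax:
  21000 zł × 12% = 2520 zł
  178000 zł × 19% = 33820 zł
  13000 zł × 27% = 3510 zł
  → 39850 zł
  Less childcare facility credit 34000 zł → 5850 zł

33796 zł > 5850 zł, so the book-profits minimum tax is the binding amount.

33796 zł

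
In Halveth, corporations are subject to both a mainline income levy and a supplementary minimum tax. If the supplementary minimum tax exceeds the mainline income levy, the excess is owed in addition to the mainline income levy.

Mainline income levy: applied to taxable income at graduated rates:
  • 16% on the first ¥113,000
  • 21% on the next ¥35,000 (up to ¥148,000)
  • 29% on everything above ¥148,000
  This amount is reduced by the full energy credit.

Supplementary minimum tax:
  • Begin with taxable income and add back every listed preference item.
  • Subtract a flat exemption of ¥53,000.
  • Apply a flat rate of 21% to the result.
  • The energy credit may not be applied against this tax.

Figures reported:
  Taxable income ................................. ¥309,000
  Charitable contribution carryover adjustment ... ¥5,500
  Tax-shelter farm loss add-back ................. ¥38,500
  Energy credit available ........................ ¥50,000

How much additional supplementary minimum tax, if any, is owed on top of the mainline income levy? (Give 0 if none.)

¥40,880

Supplementary minimum tax:
  Adjusted income: ¥309,000 + ¥5,500 + ¥38,500 = ¥353,000
  Less exemption ¥53,000 → base ¥300,000
  ¥300,000 × 21% = ¥63,000

Mainline income levy:
  ¥113,000 × 16% = ¥18,080
  ¥35,000 × 21% = ¥7,350
  ¥161,000 × 29% = ¥46,690
  → ¥72,120
  Less energy credit ¥50,000 → ¥22,120

Excess of supplementary minimum tax over mainline income levy: ¥63,000 − ¥22,120 = ¥40,880.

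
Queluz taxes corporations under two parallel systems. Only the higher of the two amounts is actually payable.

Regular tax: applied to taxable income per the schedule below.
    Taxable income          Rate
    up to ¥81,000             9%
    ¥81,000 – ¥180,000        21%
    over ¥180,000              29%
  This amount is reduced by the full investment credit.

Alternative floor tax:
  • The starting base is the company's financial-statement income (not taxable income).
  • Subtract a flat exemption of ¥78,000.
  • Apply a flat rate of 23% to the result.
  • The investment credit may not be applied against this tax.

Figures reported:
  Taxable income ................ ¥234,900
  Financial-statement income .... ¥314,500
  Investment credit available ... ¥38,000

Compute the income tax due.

¥54,395

Regular tax:
  ¥81,000 × 9% = ¥7,290
  ¥99,000 × 21% = ¥20,790
  ¥54,900 × 29% = ¥15,921
  → ¥44,001
  Less investment credit ¥38,000 → ¥6,001

Alternative floor tax:
  Base (financial-statement income): ¥314,500
  Less exemption ¥78,000 → base ¥236,500
  ¥236,500 × 23% = ¥54,395

¥54,395 > ¥6,001, so the alternative floor tax is the binding amount.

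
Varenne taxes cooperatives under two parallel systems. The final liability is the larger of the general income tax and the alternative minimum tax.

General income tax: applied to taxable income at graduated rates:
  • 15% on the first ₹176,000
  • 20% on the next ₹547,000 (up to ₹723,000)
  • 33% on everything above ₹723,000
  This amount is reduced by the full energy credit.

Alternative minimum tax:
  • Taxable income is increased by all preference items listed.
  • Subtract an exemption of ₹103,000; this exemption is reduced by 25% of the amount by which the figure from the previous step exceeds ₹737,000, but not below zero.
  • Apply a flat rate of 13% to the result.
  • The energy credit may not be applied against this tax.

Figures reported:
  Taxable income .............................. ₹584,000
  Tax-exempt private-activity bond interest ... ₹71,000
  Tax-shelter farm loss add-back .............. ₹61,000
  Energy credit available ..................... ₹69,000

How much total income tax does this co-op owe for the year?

Alternative minimum tax:
  Adjusted income: ₹584,000 + ₹71,000 + ₹61,000 = ₹716,000
  Exemption: ₹716,000 ≤ ₹737,000, so full ₹103,000 applies
  Base: ₹716,000 − ₹103,000 = ₹613,000
  ₹613,000 × 13% = ₹79,690

General income tax:
  ₹176,000 × 15% = ₹26,400
  ₹408,000 × 20% = ₹81,600
  → ₹108,000
  Less energy credit ₹69,000 → ₹39,000

₹79,690 > ₹39,000, so the alternative minimum tax is the binding amount.

₹79,690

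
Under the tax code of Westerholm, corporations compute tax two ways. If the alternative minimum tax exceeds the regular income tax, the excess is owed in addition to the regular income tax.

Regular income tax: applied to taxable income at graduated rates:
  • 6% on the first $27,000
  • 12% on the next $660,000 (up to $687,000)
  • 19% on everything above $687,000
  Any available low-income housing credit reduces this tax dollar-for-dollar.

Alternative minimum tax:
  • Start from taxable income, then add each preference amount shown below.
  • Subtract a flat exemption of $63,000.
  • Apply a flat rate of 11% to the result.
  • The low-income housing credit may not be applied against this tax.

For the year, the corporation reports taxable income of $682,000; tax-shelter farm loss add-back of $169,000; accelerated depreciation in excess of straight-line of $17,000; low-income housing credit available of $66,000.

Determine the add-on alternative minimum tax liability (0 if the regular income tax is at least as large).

$74,330

Alternative minimum tax:
  Adjusted income: $682,000 + $169,000 + $17,000 = $868,000
  Less exemption $63,000 → base $805,000
  $805,000 × 11% = $88,550

Regular income tax:
  $27,000 × 6% = $1,620
  $655,000 × 12% = $78,600
  → $80,220
  Less low-income housing credit $66,000 → $14,220

Excess of alternative minimum tax over regular income tax: $88,550 − $14,220 = $74,330.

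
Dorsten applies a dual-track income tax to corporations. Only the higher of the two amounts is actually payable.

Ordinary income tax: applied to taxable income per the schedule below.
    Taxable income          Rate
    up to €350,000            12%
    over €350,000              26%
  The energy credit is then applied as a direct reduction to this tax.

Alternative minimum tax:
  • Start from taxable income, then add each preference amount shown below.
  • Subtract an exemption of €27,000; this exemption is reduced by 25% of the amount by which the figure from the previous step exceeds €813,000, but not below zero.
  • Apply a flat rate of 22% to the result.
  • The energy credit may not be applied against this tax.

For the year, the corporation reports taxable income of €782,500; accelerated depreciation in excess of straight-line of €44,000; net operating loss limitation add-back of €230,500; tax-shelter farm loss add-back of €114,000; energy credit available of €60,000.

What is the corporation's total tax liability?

€257,620

Ordinary income tax:
  €350,000 × 12% = €42,000
  €432,500 × 26% = €112,450
  → €154,450
  Less energy credit €60,000 → €94,450

Alternative minimum tax:
  Adjusted income: €782,500 + €44,000 + €230,500 + €114,000 = €1,171,000
  Exemption: 25% × (€1,171,000 − €813,000) = €89,500 ≥ €27,000, so the exemption is fully phased out
  Base: €1,171,000 − €0 = €1,171,000
  €1,171,000 × 22% = €257,620

€257,620 > €94,450, so the alternative minimum tax is the binding amount.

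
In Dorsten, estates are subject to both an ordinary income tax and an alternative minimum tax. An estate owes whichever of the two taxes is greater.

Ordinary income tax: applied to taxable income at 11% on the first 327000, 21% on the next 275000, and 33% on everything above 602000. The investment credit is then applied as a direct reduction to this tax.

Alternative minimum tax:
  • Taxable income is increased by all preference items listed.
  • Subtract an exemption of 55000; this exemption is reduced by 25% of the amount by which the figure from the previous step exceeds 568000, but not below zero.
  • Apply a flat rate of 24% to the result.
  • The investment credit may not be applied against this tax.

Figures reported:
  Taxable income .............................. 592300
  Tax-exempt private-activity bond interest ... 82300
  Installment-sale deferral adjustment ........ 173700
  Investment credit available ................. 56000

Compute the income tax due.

203592

Ordinary income tax:
  327000 × 11% = 35970
  265300 × 21% = 55713
  → 91683
  Less investment credit 56000 → 35683

Alternative minimum tax:
  Adjusted income: 592300 + 82300 + 173700 = 848300
  Exemption: 25% × (848300 − 568000) = 70075 ≥ 55000, so the exemption is fully phased out
  Base: 848300 − 0 = 848300
  848300 × 24% = 203592

203592 > 35683, so the alternative minimum tax is the binding amount.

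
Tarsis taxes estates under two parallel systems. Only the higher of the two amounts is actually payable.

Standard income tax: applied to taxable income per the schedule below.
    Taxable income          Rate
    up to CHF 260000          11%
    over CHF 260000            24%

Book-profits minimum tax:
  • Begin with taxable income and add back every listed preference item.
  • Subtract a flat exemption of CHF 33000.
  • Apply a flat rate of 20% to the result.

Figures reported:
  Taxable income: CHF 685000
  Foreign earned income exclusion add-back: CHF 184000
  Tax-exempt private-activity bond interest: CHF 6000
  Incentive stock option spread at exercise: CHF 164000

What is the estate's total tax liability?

Book-profits minimum tax:
  Adjusted income: CHF 685000 + CHF 184000 + CHF 6000 + CHF 164000 = CHF 1039000
  Less exemption CHF 33000 → base CHF 1006000
  CHF 1006000 × 20% = CHF 201200

Standard income tax:
  CHF 260000 × 11% = CHF 28600
  CHF 425000 × 24% = CHF 102000
  → CHF 130600

CHF 201200 > CHF 130600, so the book-profits minimum tax is the binding amount.

CHF 201200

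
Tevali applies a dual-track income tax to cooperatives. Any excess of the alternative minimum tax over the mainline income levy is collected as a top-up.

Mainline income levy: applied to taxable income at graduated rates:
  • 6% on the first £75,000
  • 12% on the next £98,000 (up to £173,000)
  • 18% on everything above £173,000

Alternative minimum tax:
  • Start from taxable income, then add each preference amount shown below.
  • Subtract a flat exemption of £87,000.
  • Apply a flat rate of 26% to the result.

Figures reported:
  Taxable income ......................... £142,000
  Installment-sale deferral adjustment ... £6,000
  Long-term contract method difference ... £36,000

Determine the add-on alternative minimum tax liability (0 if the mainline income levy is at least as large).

Mainline income levy:
  £75,000 × 6% = £4,500
  £67,000 × 12% = £8,040
  → £12,540

Alternative minimum tax:
  Adjusted income: £142,000 + £6,000 + £36,000 = £184,000
  Less exemption £87,000 → base £97,000
  £97,000 × 26% = £25,220

Excess of alternative minimum tax over mainline income levy: £25,220 − £12,540 = £12,680.

£12,680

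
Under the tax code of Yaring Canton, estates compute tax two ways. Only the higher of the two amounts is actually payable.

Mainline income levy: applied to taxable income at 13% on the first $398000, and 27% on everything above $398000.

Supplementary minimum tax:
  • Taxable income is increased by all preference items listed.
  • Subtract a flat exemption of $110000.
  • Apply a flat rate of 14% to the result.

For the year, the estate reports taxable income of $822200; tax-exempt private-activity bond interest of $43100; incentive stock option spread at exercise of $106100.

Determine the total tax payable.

Mainline income levy:
  $398000 × 13% = $51740
  $424200 × 27% = $114534
  → $166274

Supplementary minimum tax:
  Adjusted income: $822200 + $43100 + $106100 = $971400
  Less exemption $110000 → base $861400
  $861400 × 14% = $120596

$166274 > $120596, so the mainline income levy governs.

$166274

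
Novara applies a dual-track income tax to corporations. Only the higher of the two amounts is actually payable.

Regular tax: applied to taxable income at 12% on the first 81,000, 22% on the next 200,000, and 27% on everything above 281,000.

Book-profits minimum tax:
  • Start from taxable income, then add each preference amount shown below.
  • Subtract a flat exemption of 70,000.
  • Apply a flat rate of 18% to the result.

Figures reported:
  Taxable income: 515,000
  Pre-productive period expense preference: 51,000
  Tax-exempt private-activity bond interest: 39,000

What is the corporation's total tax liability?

Book-profits minimum tax:
  Adjusted income: 515,000 + 51,000 + 39,000 = 605,000
  Less exemption 70,000 → base 535,000
  535,000 × 18% = 96,300

Regular tax:
  81,000 × 12% = 9,720
  200,000 × 22% = 44,000
  234,000 × 27% = 63,180
  → 116,900

116,900 > 96,300, so the regular tax governs.

116,900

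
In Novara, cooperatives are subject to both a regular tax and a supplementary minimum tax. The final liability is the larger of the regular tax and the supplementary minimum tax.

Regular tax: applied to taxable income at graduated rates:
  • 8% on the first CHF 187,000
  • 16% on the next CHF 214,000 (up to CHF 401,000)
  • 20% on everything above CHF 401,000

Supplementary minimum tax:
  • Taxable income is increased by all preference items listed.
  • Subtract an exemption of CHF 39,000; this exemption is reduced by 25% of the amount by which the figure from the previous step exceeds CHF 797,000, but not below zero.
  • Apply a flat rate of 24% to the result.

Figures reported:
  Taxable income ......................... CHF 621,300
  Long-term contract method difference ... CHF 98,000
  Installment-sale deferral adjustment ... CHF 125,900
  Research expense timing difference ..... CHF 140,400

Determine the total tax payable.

Supplementary minimum tax:
  Adjusted income: CHF 621,300 + CHF 98,000 + CHF 125,900 + CHF 140,400 = CHF 985,600
  Exemption: 25% × (CHF 985,600 − CHF 797,000) = CHF 47,150 ≥ CHF 39,000, so the exemption is fully phased out
  Base: CHF 985,600 − CHF 0 = CHF 985,600
  CHF 985,600 × 24% = CHF 236,544

Regular tax:
  CHF 187,000 × 8% = CHF 14,960
  CHF 214,000 × 16% = CHF 34,240
  CHF 220,300 × 20% = CHF 44,060
  → CHF 93,260

CHF 236,544 > CHF 93,260, so the supplementary minimum tax is the binding amount.

CHF 236,544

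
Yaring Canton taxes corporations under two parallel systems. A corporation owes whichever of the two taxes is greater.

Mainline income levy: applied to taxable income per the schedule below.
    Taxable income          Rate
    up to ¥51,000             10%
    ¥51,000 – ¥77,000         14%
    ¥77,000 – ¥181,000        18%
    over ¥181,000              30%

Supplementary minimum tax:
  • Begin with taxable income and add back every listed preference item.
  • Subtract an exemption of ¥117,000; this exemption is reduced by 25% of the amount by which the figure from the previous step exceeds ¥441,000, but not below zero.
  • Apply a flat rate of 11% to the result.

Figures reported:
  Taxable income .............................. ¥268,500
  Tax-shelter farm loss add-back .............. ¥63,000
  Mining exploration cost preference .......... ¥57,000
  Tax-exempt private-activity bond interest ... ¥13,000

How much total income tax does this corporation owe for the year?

Supplementary minimum tax:
  Adjusted income: ¥268,500 + ¥63,000 + ¥57,000 + ¥13,000 = ¥401,500
  Exemption: ¥401,500 ≤ ¥441,000, so full ¥117,000 applies
  Base: ¥401,500 − ¥117,000 = ¥284,500
  ¥284,500 × 11% = ¥31,295

Mainline income levy:
  ¥51,000 × 10% = ¥5,100
  ¥26,000 × 14% = ¥3,640
  ¥104,000 × 18% = ¥18,720
  ¥87,500 × 30% = ¥26,250
  → ¥53,710

¥53,710 > ¥31,295, so the mainline income levy governs.

¥53,710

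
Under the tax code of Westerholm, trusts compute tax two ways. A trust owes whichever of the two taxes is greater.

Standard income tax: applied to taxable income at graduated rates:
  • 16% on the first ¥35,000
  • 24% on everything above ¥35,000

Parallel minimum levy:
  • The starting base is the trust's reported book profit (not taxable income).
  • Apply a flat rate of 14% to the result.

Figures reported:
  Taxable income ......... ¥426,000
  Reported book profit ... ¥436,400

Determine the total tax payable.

¥99,440

Standard income tax:
  ¥35,000 × 16% = ¥5,600
  ¥391,000 × 24% = ¥93,840
  → ¥99,440

Parallel minimum levy:
  Base (reported book profit): ¥436,400
  ¥436,400 × 14% = ¥61,096

¥99,440 > ¥61,096, so the standard income tax governs.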